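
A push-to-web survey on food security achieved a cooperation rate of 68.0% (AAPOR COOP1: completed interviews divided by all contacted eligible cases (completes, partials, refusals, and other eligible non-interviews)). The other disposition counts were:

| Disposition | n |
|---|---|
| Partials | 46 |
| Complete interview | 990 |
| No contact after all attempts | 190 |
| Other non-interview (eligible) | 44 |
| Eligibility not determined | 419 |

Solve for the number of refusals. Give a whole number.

COOP1 = 990 / D = 0.680
D = 990 / 0.680 = 1455.9
Rest of base = 1080
refusals = 1455.9 − 1080 ≈ 376

376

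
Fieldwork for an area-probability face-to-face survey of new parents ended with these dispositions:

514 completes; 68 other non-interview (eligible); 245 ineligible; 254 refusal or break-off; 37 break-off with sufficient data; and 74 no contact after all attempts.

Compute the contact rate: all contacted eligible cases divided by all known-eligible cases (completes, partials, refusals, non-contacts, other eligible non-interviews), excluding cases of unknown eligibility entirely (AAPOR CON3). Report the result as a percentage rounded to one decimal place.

92.2%

Top: 514 + 37 + 254 + 68 = 873
Base: 514 + 37 + 254 + 74 + 68 = 947
CON3 = 873 / 947 = 0.9219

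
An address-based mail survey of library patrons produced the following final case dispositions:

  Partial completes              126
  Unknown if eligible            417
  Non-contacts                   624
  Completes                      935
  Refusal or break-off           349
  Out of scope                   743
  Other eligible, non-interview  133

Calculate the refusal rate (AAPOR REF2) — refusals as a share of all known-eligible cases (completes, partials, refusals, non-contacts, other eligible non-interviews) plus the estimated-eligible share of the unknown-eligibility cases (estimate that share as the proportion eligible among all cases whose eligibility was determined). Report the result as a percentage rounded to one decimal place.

14.1%

Num → 349
Eligible (known) → 935 + 126 + 349 + 624 + 133 = 2167
e = 2167 / (2167 + 743) = 2167 / 2910 = 0.7447
Estimated eligible among unknowns → 0.7447 × 417 = 310.54
Denominator → 2167 + 310.54 = 2477.54
REF2 = 349 / 2477.54 = 0.1409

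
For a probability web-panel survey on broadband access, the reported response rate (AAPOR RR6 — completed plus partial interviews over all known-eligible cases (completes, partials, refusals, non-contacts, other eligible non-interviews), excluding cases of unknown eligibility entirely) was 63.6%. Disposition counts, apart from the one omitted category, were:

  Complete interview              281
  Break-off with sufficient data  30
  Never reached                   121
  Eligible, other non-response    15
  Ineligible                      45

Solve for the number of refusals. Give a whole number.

Top → 281 + 30 = 311
RR6 = 311 / D = 0.636
D = 311 / 0.636 = 489.0
Remaining denominator categories sum to 447
refusals = 489.0 − 447 ≈ 42

42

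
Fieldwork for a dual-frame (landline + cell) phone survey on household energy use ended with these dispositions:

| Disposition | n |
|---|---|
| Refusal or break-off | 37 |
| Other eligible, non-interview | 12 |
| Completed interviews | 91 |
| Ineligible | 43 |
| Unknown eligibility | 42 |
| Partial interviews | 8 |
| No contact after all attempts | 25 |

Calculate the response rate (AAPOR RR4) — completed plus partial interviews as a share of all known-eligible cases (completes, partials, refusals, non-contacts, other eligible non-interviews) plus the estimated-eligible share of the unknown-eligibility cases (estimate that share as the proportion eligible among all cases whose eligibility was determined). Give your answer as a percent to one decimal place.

Numerator: 91 + 8 = 99
Determined eligible: 91 + 8 + 37 + 25 + 12 = 173
e = 173 / (173 + 43) = 173 / 216 = 0.8009
Estimated eligible among unknowns: 0.8009 × 42 = 33.64
Denom: 173 + 33.64 = 206.64
RR4 = 99 / 206.64 = 0.4791

47.9%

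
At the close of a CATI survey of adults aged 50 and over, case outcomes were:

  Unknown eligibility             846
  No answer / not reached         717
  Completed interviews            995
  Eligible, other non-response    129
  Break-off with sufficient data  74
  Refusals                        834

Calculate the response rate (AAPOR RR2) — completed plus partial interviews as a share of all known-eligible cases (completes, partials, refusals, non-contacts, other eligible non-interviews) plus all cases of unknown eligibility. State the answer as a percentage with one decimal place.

Num = 995 + 74 = 1069
Denominator = 995 + 74 + 834 + 717 + 129 + 846 = 3595
RR2 = 1069 / 3595 = 0.2974

29.7%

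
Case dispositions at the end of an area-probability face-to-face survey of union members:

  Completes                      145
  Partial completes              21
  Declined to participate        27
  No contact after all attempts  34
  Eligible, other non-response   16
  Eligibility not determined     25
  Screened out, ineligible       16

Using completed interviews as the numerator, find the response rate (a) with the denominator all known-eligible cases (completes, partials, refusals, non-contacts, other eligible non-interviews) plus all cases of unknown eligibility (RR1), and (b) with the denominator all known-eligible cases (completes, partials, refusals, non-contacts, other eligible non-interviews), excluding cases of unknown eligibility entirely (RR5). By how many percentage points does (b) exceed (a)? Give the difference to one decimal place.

Numerator = 145
Base = 145 + 21 + 27 + 34 + 16 + 25 = 268
RR1 = 145 / 268 = 0.5410
Base = 145 + 21 + 27 + 34 + 16 = 243
RR5 = 145 / 243 = 0.5967
Difference = 59.67 − 54.10 = 5.57 percentage points

5.6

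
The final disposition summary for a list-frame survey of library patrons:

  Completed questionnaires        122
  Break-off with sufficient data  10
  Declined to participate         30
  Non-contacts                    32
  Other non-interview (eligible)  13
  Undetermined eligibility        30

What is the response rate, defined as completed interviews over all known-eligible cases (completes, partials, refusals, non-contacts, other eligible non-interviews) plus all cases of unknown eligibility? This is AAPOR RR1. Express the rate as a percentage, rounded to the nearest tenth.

51.5%

Num: 122
Denominator: 122 + 10 + 30 + 32 + 13 + 30 = 237
RR1 = 122 / 237 = 0.5148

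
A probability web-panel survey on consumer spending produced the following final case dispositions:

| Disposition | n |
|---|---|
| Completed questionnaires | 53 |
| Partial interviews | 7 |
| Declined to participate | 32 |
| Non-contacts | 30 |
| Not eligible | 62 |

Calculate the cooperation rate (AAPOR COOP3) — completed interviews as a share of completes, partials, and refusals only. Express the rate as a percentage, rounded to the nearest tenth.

57.6%

Numerator = 53
Denom = 53 + 7 + 32 = 92
COOP3 = 53 / 92 = 0.5761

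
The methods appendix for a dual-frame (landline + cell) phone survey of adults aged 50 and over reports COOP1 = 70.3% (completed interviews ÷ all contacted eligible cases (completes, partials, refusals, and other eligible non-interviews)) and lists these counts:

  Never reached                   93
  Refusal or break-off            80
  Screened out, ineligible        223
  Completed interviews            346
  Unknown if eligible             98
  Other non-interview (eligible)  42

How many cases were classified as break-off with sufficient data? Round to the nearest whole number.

COOP1 = 346 / D = 0.703
D = 346 / 0.703 = 492.2
Rest of base = 468
break-off with sufficient data = 492.2 − 468 ≈ 24

24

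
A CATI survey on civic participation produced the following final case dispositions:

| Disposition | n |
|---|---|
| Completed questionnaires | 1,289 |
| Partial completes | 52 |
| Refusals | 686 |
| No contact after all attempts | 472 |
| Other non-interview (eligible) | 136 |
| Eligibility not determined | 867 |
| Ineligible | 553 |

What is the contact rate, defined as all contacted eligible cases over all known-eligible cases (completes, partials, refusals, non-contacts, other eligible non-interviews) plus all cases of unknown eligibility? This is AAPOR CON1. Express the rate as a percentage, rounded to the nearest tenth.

Top = 1289 + 52 + 686 + 136 = 2163
Denom = 1289 + 52 + 686 + 472 + 136 + 867 = 3502
CON1 = 2163 / 3502 = 0.6176

61.8%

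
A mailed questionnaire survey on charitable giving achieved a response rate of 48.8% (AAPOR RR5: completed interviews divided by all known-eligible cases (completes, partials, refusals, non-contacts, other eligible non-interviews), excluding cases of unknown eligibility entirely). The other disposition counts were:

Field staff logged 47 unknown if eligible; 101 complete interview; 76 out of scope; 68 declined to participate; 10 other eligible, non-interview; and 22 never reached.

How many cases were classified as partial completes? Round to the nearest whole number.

6

RR5 = 101 / D = 0.488
D = 101 / 0.488 = 207.0
Other denominator terms total 201
partial completes = 207.0 − 201 ≈ 6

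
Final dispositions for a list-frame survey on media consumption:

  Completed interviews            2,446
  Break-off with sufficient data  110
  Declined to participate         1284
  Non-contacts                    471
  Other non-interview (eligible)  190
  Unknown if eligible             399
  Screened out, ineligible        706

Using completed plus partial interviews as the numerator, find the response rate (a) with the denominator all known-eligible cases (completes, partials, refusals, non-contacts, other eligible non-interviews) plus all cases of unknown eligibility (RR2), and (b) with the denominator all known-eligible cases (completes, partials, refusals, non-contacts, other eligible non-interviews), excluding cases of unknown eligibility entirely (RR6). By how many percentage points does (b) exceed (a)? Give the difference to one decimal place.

Numerator: 2446 + 110 = 2556
Denominator: 2446 + 110 + 1284 + 471 + 190 + 399 = 4900
RR2 = 2556 / 4900 = 0.5216
Denominator: 2446 + 110 + 1284 + 471 + 190 = 4501
RR6 = 2556 / 4501 = 0.5679
Difference = 56.79 − 52.16 = 4.63 percentage points

4.6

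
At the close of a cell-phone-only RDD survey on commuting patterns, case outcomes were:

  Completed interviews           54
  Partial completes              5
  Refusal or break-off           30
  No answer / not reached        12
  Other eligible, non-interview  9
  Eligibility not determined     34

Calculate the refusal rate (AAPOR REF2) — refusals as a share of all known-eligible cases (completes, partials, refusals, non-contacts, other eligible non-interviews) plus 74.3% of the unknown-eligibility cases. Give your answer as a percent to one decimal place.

22.2%

Num: 30
Known eligible: 54 + 5 + 30 + 12 + 9 = 110
Estimated eligible among unknowns: 0.7430 × 34 = 25.26
Base: 110 + 25.26 = 135.26
REF2 = 30 / 135.26 = 0.2218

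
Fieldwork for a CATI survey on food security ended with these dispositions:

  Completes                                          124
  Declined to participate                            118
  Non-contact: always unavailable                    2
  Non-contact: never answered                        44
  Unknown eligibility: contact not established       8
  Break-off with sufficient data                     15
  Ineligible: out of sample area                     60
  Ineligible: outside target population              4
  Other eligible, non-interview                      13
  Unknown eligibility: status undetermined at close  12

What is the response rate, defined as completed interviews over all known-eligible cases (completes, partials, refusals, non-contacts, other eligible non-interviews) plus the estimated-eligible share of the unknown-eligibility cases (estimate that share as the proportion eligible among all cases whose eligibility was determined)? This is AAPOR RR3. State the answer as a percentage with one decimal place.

37.3%

No contact after all attempts = 44 + 2 = 46
Unknown eligibility = 8 + 12 = 20
Screened out, ineligible = 4 + 60 = 64
Num → 124
Eligible (known) → 124 + 15 + 118 + 46 + 13 = 316
e = 316 / (316 + 64) = 316 / 380 = 0.8316
Estimated eligible among unknowns → 0.8316 × 20 = 16.63
Denominator → 316 + 16.63 = 332.63
RR3 = 124 / 332.63 = 0.3728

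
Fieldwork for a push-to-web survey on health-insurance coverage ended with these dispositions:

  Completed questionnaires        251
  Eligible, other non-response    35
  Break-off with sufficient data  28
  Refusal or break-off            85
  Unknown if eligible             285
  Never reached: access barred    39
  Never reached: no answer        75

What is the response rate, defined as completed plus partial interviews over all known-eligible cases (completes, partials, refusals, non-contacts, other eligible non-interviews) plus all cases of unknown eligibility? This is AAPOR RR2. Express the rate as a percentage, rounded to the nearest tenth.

Never reached = 75 + 39 = 114
Num = 251 + 28 = 279
Denominator = 251 + 28 + 85 + 114 + 35 + 285 = 798
RR2 = 279 / 798 = 0.3496

35.0%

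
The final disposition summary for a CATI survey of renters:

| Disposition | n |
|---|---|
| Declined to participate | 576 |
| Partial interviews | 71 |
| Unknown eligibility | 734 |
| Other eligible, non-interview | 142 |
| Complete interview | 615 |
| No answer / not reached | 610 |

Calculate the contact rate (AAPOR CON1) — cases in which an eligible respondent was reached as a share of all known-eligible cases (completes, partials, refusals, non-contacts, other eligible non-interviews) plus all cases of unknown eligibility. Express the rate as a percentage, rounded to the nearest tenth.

51.1%

Num = 615 + 71 + 576 + 142 = 1404
Denominator = 615 + 71 + 576 + 610 + 142 + 734 = 2748
CON1 = 1404 / 2748 = 0.5109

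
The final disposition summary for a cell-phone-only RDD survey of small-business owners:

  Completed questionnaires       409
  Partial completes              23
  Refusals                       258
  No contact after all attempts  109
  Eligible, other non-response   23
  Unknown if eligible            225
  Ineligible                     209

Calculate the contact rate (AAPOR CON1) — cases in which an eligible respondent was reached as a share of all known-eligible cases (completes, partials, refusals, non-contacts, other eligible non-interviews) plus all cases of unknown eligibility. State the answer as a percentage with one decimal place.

68.1%

Top = 409 + 23 + 258 + 23 = 713
Denom = 409 + 23 + 258 + 109 + 23 + 225 = 1047
CON1 = 713 / 1047 = 0.6810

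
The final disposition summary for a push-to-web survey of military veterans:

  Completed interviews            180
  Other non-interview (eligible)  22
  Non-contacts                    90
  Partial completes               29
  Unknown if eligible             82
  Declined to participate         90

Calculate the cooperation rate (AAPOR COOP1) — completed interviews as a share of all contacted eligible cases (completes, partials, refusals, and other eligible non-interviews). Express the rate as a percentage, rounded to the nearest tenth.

Num: 180
Denom: 180 + 29 + 90 + 22 = 321
COOP1 = 180 / 321 = 0.5607

56.1%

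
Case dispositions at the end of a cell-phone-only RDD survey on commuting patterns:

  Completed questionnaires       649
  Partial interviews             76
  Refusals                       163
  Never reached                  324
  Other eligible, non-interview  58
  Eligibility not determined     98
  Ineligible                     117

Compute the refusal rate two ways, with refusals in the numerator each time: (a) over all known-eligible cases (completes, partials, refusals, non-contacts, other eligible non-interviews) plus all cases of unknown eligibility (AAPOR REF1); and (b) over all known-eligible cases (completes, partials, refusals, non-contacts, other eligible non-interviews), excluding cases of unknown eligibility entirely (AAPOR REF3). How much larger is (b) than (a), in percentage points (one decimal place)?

0.9

Numerator: 163
Denominator: 649 + 76 + 163 + 324 + 58 + 98 = 1368
REF1 = 163 / 1368 = 0.1192
Denominator: 649 + 76 + 163 + 324 + 58 = 1270
REF3 = 163 / 1270 = 0.1283
Difference = 12.83 − 11.92 = 0.91 percentage points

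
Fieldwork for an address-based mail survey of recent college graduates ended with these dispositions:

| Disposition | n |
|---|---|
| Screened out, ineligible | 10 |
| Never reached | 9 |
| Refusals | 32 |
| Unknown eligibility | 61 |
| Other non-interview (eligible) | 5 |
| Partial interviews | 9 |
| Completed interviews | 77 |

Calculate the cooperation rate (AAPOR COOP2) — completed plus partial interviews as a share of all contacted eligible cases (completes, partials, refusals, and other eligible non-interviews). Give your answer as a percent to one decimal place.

69.9%

Num = 77 + 9 = 86
Denom = 77 + 9 + 32 + 5 = 123
COOP2 = 86 / 123 = 0.6992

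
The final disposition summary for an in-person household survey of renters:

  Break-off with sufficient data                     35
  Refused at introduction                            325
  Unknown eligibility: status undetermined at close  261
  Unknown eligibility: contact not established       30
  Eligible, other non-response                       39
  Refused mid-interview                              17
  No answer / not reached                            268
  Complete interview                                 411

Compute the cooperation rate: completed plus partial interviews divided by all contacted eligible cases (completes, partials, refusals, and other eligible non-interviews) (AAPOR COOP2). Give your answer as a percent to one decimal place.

53.9%

Declined to participate = 325 + 17 = 342
Undetermined eligibility = 30 + 261 = 291
Num = 411 + 35 = 446
Denominator = 411 + 35 + 342 + 39 = 827
COOP2 = 446 / 827 = 0.5393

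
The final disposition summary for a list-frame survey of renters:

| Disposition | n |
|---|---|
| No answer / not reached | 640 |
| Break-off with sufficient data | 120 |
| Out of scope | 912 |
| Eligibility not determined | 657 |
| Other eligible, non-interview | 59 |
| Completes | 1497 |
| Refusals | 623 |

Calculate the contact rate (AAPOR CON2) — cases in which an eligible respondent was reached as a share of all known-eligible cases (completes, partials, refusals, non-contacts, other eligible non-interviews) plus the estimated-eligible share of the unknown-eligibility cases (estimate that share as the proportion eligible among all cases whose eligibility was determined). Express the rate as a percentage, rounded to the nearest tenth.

66.8%

Top: 1497 + 120 + 623 + 59 = 2299
Eligible (known): 1497 + 120 + 623 + 640 + 59 = 2939
e = 2939 / (2939 + 912) = 2939 / 3851 = 0.7632
Estimated eligible among unknowns: 0.7632 × 657 = 501.42
Denominator: 2939 + 501.42 = 3440.42
CON2 = 2299 / 3440.42 = 0.6682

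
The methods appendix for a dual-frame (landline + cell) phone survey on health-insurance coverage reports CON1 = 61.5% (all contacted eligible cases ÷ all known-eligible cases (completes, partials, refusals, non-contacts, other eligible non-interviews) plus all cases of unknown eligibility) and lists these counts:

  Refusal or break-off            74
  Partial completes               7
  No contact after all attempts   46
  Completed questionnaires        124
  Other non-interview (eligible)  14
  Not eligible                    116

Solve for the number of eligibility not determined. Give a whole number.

91

Numerator → 124 + 7 + 74 + 14 = 219
CON1 = 219 / D = 0.615
D = 219 / 0.615 = 356.1
Rest of base = 265
eligibility not determined = 356.1 − 265 ≈ 91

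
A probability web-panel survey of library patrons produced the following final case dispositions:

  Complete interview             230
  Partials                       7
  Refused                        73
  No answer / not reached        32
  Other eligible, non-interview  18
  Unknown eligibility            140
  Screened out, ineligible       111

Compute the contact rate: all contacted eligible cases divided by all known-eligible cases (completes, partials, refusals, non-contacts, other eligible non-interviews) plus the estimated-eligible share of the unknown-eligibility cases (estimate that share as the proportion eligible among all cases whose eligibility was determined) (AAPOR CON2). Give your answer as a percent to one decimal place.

70.2%

Num → 230 + 7 + 73 + 18 = 328
Known eligible → 230 + 7 + 73 + 32 + 18 = 360
e = 360 / (360 + 111) = 360 / 471 = 0.7643
e × U → 0.7643 × 140 = 107.00
Denom → 360 + 107.00 = 467.00
CON2 = 328 / 467.00 = 0.7024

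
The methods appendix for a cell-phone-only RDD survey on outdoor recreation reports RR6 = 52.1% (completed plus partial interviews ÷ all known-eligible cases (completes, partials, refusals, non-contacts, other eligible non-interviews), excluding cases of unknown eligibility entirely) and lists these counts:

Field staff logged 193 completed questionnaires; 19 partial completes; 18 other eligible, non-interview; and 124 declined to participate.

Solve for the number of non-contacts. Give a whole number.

53

Numerator = 193 + 19 = 212
RR6 = 212 / D = 0.521
D = 212 / 0.521 = 406.9
Remaining denominator categories sum to 354
non-contacts = 406.9 − 354 ≈ 53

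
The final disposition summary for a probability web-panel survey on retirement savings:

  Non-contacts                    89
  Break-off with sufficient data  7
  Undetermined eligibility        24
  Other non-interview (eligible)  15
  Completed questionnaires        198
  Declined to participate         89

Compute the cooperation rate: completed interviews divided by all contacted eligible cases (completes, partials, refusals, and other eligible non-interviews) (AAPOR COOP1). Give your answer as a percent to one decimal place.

64.1%

Numerator → 198
Base → 198 + 7 + 89 + 15 = 309
COOP1 = 198 / 309 = 0.6408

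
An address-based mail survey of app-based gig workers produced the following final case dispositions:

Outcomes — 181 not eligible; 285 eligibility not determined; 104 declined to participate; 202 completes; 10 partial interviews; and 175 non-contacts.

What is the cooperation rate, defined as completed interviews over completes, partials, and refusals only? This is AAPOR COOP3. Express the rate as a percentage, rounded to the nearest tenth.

63.9%

Num = 202
Denom = 202 + 10 + 104 = 316
COOP3 = 202 / 316 = 0.6392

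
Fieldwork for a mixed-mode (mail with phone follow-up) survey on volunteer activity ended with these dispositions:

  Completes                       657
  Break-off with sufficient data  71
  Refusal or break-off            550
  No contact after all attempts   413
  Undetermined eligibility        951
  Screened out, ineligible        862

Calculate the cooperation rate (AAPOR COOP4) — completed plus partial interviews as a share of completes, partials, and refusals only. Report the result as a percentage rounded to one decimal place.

57.0%

Numerator → 657 + 71 = 728
Denom → 657 + 71 + 550 = 1278
COOP4 = 728 / 1278 = 0.5696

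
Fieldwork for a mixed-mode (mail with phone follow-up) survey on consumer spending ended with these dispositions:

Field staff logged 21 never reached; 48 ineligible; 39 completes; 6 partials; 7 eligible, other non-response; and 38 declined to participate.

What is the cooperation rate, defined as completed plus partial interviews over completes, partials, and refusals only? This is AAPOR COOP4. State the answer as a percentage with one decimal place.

54.2%

Numerator = 39 + 6 = 45
Denom = 39 + 6 + 38 = 83
COOP4 = 45 / 83 = 0.5422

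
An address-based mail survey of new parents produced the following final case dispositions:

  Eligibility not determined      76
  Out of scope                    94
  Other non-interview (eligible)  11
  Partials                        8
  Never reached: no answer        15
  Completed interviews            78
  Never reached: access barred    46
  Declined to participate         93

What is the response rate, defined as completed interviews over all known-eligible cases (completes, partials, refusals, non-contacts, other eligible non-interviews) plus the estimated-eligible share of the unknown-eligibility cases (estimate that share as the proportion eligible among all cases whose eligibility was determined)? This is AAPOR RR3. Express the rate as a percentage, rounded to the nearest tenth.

25.5%

No contact after all attempts = 15 + 46 = 61
Num: 78
Determined eligible: 78 + 8 + 93 + 61 + 11 = 251
e = 251 / (251 + 94) = 251 / 345 = 0.7275
Eligible share of unknowns: 0.7275 × 76 = 55.29
Denominator: 251 + 55.29 = 306.29
RR3 = 78 / 306.29 = 0.2547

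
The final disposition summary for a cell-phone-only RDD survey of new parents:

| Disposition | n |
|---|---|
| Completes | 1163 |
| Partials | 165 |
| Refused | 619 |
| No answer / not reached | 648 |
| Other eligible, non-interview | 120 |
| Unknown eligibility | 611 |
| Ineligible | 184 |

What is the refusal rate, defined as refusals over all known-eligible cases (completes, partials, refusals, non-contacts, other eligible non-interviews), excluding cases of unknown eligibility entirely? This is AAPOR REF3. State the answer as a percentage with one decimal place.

22.8%

Numerator: 619
Denom: 1163 + 165 + 619 + 648 + 120 = 2715
REF3 = 619 / 2715 = 0.2280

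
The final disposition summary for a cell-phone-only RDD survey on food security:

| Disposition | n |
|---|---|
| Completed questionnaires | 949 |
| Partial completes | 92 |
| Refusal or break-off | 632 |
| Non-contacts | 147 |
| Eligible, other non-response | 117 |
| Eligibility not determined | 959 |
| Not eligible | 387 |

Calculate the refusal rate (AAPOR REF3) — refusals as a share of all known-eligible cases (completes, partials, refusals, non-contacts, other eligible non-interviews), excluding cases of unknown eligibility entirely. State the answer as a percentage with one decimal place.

32.6%

Numerator: 632
Denom: 949 + 92 + 632 + 147 + 117 = 1937
REF3 = 632 / 1937 = 0.3263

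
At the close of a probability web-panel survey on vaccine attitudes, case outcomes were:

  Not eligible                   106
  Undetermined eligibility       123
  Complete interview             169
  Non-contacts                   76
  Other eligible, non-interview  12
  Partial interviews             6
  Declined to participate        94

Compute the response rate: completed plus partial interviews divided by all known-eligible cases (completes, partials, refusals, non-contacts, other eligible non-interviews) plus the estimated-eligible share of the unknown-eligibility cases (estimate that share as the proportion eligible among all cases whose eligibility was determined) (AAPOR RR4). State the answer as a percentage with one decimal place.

Top = 169 + 6 = 175
Eligible (known) = 169 + 6 + 94 + 76 + 12 = 357
e = 357 / (357 + 106) = 357 / 463 = 0.7711
Estimated eligible among unknowns = 0.7711 × 123 = 94.85
Denom = 357 + 94.85 = 451.85
RR4 = 175 / 451.85 = 0.3873

38.7%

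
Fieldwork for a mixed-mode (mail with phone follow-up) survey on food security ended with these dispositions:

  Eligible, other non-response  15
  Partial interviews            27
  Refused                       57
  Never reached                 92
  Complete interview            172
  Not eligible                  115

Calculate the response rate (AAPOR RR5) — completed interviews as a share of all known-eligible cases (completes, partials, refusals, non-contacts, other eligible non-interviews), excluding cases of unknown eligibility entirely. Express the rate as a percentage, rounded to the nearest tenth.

47.4%

Numerator = 172
Denominator = 172 + 27 + 57 + 92 + 15 = 363
RR5 = 172 / 363 = 0.4738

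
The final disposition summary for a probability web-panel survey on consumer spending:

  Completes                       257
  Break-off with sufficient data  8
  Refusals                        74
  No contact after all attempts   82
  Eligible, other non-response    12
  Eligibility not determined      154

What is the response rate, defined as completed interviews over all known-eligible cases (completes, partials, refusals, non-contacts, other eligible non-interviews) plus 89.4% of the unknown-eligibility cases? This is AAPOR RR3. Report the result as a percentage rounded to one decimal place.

Top → 257
Eligible (known) → 257 + 8 + 74 + 82 + 12 = 433
Eligible share of unknowns → 0.8940 × 154 = 137.68
Denominator → 433 + 137.68 = 570.68
RR3 = 257 / 570.68 = 0.4503

45.0%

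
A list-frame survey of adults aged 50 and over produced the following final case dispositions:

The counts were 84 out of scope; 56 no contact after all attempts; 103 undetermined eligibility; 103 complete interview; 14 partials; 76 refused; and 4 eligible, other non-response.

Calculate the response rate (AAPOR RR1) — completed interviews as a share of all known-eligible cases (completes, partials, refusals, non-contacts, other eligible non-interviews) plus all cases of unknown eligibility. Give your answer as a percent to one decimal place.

28.9%

Numerator = 103
Denom = 103 + 14 + 76 + 56 + 4 + 103 = 356
RR1 = 103 / 356 = 0.2893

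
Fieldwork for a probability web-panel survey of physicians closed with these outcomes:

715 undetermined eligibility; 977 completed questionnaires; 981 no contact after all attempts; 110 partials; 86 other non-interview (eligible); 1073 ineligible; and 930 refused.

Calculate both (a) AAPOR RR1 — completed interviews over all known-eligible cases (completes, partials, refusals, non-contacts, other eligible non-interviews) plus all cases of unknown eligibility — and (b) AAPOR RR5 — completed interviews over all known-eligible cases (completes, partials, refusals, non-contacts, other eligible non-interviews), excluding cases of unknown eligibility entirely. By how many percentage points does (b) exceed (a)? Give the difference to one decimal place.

Num: 977
Denominator: 977 + 110 + 930 + 981 + 86 + 715 = 3799
RR1 = 977 / 3799 = 0.2572
Denominator: 977 + 110 + 930 + 981 + 86 = 3084
RR5 = 977 / 3084 = 0.3168
Difference = 31.68 − 25.72 = 5.96 percentage points

6.0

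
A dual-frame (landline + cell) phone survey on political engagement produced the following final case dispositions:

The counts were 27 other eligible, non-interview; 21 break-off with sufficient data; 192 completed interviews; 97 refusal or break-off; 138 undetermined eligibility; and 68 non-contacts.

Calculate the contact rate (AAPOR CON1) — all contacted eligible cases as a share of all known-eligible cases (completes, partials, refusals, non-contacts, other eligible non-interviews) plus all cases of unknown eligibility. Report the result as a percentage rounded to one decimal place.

62.1%

Numerator: 192 + 21 + 97 + 27 = 337
Denom: 192 + 21 + 97 + 68 + 27 + 138 = 543
CON1 = 337 / 543 = 0.6206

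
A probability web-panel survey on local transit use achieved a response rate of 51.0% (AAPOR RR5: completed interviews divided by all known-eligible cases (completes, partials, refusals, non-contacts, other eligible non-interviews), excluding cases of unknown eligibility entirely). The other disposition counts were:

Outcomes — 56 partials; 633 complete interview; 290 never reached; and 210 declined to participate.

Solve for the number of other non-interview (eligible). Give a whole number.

RR5 = 633 / D = 0.510
D = 633 / 0.510 = 1241.2
Rest of base = 1189
other non-interview (eligible) = 1241.2 − 1189 ≈ 52

52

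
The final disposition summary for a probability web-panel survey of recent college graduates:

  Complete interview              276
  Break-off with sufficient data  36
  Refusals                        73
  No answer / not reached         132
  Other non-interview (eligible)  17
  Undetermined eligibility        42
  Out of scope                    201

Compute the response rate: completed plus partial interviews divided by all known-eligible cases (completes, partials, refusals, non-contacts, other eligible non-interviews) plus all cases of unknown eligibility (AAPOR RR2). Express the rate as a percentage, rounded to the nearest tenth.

Numerator: 276 + 36 = 312
Base: 276 + 36 + 73 + 132 + 17 + 42 = 576
RR2 = 312 / 576 = 0.5417

54.2%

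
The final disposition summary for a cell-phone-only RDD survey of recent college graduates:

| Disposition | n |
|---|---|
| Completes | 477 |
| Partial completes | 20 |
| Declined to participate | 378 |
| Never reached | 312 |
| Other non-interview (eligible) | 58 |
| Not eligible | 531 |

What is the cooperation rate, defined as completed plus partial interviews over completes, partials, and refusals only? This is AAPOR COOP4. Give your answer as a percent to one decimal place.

56.8%

Num → 477 + 20 = 497
Base → 477 + 20 + 378 = 875
COOP4 = 497 / 875 = 0.5680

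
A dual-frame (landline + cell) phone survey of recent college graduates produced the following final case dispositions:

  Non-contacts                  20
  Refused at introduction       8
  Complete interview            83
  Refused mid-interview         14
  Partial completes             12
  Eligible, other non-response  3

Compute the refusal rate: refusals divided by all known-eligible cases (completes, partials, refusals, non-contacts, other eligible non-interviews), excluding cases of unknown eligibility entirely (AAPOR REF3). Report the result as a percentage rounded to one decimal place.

Refusal or break-off = 8 + 14 = 22
Numerator = 22
Denominator = 83 + 12 + 22 + 20 + 3 = 140
REF3 = 22 / 140 = 0.1571

15.7%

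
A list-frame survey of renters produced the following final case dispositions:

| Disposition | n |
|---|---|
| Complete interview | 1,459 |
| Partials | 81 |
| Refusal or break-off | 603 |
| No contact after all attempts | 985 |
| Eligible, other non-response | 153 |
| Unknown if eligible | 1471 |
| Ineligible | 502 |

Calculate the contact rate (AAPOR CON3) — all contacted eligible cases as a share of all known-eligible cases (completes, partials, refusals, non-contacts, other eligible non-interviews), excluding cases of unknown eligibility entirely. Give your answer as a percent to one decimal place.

Numerator → 1459 + 81 + 603 + 153 = 2296
Base → 1459 + 81 + 603 + 985 + 153 = 3281
CON3 = 2296 / 3281 = 0.6998

70.0%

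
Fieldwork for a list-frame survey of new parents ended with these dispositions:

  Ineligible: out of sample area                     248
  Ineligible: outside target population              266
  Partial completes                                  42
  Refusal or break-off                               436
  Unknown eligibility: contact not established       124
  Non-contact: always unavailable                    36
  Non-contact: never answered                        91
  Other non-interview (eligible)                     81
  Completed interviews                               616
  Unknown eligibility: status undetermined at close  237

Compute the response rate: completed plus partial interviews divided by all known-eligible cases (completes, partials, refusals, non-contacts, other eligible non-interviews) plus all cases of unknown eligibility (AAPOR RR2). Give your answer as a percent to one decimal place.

39.6%

No contact after all attempts = 91 + 36 = 127
Unknown eligibility = 124 + 237 = 361
Ineligible = 266 + 248 = 514
Top: 616 + 42 = 658
Denom: 616 + 42 + 436 + 127 + 81 + 361 = 1663
RR2 = 658 / 1663 = 0.3957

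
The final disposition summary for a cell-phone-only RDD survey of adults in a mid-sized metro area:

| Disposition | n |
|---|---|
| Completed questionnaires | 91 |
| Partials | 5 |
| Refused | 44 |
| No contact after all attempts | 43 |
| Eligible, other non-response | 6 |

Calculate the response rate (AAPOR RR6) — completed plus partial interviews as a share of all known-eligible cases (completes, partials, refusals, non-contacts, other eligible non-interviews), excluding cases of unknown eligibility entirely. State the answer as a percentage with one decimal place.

Numerator → 91 + 5 = 96
Denom → 91 + 5 + 44 + 43 + 6 = 189
RR6 = 96 / 189 = 0.5079

50.8%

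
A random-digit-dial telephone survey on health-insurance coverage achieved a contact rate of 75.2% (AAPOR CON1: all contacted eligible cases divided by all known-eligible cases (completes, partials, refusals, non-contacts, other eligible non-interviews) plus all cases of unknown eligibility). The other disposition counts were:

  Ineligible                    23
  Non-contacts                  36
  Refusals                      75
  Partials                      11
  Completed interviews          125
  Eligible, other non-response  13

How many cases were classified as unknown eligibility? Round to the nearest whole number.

38

Top → 125 + 11 + 75 + 13 = 224
CON1 = 224 / D = 0.752
D = 224 / 0.752 = 297.9
Rest of base = 260
unknown eligibility = 297.9 − 260 ≈ 38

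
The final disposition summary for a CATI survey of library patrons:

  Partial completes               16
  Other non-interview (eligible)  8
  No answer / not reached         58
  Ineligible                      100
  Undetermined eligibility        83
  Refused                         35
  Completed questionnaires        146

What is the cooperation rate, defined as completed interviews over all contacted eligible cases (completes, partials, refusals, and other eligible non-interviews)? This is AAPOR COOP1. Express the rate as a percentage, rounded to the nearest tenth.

71.2%

Numerator = 146
Base = 146 + 16 + 35 + 8 = 205
COOP1 = 146 / 205 = 0.7122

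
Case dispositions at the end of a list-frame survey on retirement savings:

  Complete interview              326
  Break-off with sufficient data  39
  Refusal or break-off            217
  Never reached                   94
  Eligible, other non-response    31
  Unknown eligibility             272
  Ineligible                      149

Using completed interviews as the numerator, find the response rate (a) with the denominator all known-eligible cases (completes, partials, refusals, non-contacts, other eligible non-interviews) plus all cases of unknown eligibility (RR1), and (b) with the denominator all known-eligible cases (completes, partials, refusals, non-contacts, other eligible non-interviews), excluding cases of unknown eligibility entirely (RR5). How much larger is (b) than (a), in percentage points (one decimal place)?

12.8

Numerator: 326
Denominator: 326 + 39 + 217 + 94 + 31 + 272 = 979
RR1 = 326 / 979 = 0.3330
Denominator: 326 + 39 + 217 + 94 + 31 = 707
RR5 = 326 / 707 = 0.4611
Difference = 46.11 − 33.30 = 12.81 percentage points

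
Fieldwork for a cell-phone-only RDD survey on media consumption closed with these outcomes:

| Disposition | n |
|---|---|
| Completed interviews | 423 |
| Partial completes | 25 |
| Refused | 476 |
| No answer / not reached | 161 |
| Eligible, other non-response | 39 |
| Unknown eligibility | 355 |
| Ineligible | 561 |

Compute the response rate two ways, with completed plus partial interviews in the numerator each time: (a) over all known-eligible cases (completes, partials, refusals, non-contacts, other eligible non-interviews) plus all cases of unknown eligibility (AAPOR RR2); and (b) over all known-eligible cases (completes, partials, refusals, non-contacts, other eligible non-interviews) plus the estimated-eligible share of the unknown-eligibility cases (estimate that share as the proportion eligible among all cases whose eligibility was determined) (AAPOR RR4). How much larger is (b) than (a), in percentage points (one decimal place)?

2.6

Top: 423 + 25 = 448
Denom: 423 + 25 + 476 + 161 + 39 + 355 = 1479
RR2 = 448 / 1479 = 0.3029
Determined eligible: 423 + 25 + 476 + 161 + 39 = 1124
e = 1124 / (1124 + 561) = 1124 / 1685 = 0.6671
e × U: 0.6671 × 355 = 236.82
Denom: 1124 + 236.82 = 1360.82
RR4 = 448 / 1360.82 = 0.3292
Difference = 32.92 − 30.29 = 2.63 percentage points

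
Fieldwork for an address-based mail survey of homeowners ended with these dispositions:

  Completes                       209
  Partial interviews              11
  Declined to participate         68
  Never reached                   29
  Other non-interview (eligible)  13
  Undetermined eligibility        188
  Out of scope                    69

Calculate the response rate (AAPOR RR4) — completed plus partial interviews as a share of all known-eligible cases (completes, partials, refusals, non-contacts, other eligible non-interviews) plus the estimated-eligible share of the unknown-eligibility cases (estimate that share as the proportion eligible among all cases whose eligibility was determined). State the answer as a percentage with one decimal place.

Num: 209 + 11 = 220
Eligible (known): 209 + 11 + 68 + 29 + 13 = 330
e = 330 / (330 + 69) = 330 / 399 = 0.8271
Estimated eligible among unknowns: 0.8271 × 188 = 155.49
Denominator: 330 + 155.49 = 485.49
RR4 = 220 / 485.49 = 0.4532

45.3%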